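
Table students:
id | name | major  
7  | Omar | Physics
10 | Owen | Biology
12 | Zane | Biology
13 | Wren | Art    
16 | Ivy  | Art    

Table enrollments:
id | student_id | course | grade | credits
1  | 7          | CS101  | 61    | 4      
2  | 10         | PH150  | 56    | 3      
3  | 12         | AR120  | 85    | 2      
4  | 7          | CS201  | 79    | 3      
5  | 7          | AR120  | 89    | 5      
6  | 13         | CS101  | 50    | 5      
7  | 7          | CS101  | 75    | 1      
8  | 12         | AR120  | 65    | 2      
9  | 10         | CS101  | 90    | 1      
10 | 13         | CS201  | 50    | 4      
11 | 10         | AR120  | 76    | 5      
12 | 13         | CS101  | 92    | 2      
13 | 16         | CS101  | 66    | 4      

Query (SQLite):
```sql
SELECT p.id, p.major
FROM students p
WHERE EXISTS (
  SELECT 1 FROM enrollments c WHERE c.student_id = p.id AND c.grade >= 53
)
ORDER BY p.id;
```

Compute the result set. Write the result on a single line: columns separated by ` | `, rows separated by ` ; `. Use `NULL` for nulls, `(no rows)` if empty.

7 | Physics ; 10 | Biology ; 12 | Biology ; 13 | Art ; 16 | Art

For each students row, check whether any enrollments with matching student_id has grade >= 53.
Keep rows where that is true.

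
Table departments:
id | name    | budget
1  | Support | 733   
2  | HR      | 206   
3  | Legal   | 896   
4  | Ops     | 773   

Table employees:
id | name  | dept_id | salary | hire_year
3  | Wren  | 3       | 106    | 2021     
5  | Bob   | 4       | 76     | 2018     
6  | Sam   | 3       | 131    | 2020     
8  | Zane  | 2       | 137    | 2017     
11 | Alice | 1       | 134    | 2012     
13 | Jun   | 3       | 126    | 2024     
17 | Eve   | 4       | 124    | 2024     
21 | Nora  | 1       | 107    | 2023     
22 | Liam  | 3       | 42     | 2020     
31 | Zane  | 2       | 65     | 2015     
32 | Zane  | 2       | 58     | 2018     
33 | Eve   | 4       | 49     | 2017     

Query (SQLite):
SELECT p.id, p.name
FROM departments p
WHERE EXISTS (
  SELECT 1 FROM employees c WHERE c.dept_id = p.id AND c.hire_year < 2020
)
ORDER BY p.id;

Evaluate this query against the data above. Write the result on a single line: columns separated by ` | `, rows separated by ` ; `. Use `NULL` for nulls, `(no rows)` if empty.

For each departments row, check whether any employees with matching dept_id has hire_year < 2020.
Keep rows where that is true.

1 | Support ; 2 | HR ; 4 | Ops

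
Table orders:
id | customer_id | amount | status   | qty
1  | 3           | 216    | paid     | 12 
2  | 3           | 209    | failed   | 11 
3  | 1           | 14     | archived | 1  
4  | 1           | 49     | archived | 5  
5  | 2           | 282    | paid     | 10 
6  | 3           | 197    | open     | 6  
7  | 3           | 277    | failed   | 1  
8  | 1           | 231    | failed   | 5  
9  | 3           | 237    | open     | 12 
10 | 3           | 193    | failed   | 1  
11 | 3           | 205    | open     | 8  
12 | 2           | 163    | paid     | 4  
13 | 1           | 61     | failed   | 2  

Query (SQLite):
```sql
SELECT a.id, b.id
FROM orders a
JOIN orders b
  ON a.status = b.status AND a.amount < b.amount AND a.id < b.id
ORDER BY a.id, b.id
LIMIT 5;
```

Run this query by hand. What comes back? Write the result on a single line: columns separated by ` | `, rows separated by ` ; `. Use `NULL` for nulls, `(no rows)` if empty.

1 | 5 ; 2 | 7 ; 2 | 8 ; 3 | 4 ; 6 | 9

Pairs (a,b) with same status, a.amount < b.amount, a.id < b.id.
status groups: archived:{3,4} failed:{2,7,8,10,13} open:{6,9,11} paid:{1,5,12}
Ordered by (a.id, b.id); first 5.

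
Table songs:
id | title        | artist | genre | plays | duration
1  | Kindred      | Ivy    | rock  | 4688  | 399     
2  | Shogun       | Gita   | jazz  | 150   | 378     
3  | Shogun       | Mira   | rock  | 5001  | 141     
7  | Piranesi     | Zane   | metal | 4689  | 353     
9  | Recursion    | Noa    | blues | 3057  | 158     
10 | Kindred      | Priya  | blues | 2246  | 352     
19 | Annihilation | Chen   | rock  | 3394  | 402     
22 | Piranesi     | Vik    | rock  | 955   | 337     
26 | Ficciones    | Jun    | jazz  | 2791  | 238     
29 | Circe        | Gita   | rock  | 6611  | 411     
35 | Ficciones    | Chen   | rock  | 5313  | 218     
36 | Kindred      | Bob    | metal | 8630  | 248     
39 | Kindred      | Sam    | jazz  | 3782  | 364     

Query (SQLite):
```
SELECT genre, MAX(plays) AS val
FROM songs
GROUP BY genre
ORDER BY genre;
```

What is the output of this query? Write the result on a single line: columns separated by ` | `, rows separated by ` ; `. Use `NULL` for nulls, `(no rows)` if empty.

Partition songs by genre; compute MAX(plays) within each group.
  blues: ids {9, 10} → MAX(plays)=3057
  jazz: ids {2, 26, 39} → MAX(plays)=3782
  metal: ids {7, 36} → MAX(plays)=8630
  rock: ids {1, 3, 19, 22, 29, 35} → MAX(plays)=6611

blues | 3057 ; jazz | 3782 ; metal | 8630 ; rock | 6611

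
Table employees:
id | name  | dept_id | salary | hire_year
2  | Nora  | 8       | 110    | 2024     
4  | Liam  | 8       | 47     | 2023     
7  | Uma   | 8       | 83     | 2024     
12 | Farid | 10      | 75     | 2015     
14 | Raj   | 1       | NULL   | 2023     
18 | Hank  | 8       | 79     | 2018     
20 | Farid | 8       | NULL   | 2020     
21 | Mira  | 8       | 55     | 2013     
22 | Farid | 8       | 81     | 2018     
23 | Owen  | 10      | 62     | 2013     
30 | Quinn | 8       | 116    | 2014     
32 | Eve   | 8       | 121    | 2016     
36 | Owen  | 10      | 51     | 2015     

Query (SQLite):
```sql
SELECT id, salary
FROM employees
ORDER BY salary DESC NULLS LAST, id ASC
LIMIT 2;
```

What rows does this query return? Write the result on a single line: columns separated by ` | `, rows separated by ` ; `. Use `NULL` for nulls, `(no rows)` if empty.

Sort by salary desc, tiebreak id asc: (121, id=32), (116, id=30), (110, id=2), (83, id=7), (81, id=22) …. Take first 2.
NULLS LAST: NULL salary rows go after all non-NULL rows (among themselves ordered by id asc).

32 | 121 ; 30 | 116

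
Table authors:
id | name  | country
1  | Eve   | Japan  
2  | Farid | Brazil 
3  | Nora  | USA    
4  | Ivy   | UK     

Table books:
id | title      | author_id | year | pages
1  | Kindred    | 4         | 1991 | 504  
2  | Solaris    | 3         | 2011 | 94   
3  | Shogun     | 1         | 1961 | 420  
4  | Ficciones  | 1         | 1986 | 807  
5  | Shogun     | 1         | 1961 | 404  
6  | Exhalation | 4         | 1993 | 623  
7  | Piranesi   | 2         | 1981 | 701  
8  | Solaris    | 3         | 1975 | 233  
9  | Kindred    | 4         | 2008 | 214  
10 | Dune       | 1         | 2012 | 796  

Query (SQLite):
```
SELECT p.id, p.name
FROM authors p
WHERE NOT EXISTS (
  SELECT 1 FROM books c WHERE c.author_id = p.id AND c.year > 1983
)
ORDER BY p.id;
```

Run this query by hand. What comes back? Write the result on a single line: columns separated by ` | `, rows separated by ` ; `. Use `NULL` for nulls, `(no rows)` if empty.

For each authors row, check whether any books with matching author_id has year > 1983.
Keep rows where that is false.

2 | Farid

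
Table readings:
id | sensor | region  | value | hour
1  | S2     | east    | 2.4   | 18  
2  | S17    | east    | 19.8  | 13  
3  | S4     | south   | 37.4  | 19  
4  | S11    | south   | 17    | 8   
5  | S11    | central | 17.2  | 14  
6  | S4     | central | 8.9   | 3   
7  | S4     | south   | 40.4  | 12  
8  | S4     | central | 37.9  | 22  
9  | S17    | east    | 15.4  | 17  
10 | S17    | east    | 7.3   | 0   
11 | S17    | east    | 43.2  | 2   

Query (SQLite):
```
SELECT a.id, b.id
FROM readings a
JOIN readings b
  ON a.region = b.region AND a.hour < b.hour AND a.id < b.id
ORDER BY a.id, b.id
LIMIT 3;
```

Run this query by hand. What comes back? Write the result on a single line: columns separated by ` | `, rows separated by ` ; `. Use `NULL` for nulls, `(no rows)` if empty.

Pairs (a,b) with same region, a.hour < b.hour, a.id < b.id.
region groups: central:{5,6,8} east:{1,2,9,10,11} south:{3,4,7}
Ordered by (a.id, b.id); first 3.

2 | 9 ; 4 | 7 ; 5 | 8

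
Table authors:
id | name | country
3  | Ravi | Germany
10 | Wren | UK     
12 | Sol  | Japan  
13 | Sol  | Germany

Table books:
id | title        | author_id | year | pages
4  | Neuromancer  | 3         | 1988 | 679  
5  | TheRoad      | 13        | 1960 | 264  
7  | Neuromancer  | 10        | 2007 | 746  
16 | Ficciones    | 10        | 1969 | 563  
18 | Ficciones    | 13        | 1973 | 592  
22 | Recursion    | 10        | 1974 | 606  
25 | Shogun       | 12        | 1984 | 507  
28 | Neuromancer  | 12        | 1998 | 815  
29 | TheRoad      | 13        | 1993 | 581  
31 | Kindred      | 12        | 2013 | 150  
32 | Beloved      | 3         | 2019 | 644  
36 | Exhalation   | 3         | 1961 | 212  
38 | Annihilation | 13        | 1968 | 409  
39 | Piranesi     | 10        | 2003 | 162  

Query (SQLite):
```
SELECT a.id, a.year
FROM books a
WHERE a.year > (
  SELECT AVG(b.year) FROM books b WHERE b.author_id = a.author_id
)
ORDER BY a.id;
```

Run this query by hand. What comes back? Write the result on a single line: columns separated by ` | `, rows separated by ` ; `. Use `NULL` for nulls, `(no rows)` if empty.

7 | 2007 ; 29 | 1993 ; 31 | 2013 ; 32 | 2019 ; 39 | 2003

For each books row a, compute AVG(year) over rows sharing a.author_id.
Keep row a if a.year > that per-group AVG.
  author_id=3: AVG(year) = 1989.333333
  author_id=10: AVG(year) = 1988.25
  author_id=12: AVG(year) = 1998.333333
  author_id=13: AVG(year) = 1973.5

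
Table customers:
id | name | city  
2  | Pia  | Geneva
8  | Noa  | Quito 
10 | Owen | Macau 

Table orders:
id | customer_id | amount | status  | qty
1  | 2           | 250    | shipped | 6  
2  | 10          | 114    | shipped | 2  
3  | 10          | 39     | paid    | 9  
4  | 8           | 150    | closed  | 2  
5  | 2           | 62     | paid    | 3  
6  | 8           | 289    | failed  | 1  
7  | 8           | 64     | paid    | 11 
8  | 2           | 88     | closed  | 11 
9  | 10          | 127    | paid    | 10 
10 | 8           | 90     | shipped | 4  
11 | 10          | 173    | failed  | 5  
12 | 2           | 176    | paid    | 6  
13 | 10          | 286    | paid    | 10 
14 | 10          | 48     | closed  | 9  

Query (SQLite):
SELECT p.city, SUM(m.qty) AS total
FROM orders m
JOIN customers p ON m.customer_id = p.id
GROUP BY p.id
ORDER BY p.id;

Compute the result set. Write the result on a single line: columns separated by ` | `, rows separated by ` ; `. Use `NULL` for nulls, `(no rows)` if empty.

Join each orders row to its customers via customer_id.
Group joined rows by customers.id; compute SUM(m.qty) per group.
  2: ids {1, 5, 8, 12} → SUM(m.qty)=26
  8: ids {4, 6, 7, 10} → SUM(m.qty)=18
  10: ids {2, 3, 9, 11, 13, 14} → SUM(m.qty)=45

Geneva | 26 ; Quito | 18 ; Macau | 45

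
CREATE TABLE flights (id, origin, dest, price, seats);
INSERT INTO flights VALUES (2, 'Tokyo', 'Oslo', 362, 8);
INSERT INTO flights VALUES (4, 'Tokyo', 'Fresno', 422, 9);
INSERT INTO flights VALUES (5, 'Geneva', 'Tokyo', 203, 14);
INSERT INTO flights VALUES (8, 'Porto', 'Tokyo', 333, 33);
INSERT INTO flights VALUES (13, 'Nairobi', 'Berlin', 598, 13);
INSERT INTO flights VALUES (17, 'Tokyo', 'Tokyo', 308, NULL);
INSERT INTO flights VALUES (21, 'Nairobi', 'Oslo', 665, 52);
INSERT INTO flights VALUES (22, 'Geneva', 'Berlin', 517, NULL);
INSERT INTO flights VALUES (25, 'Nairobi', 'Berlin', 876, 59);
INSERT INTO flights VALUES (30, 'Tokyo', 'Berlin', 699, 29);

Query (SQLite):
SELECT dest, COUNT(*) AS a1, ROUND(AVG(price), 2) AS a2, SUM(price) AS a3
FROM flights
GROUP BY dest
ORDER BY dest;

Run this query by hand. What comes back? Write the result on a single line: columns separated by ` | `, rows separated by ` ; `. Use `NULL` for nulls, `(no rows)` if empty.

Group flights by dest.
Per group compute: COUNT(*), ROUND(AVG(price), 2), SUM(price).
  Berlin: ids {13, 22, 25, 30} → COUNT(*)=4, ROUND(AVG(price), 2)=672.5, SUM(price)=2690
  Fresno: ids {4} → COUNT(*)=1, ROUND(AVG(price), 2)=422, SUM(price)=422
  Oslo: ids {2, 21} → COUNT(*)=2, ROUND(AVG(price), 2)=513.5, SUM(price)=1027
  Tokyo: ids {5, 8, 17} → COUNT(*)=3, ROUND(AVG(price), 2)=281.33, SUM(price)=844

Berlin | 4 | 672.5 | 2690 ; Fresno | 1 | 422 | 422 ; Oslo | 2 | 513.5 | 1027 ; Tokyo | 3 | 281.33 | 844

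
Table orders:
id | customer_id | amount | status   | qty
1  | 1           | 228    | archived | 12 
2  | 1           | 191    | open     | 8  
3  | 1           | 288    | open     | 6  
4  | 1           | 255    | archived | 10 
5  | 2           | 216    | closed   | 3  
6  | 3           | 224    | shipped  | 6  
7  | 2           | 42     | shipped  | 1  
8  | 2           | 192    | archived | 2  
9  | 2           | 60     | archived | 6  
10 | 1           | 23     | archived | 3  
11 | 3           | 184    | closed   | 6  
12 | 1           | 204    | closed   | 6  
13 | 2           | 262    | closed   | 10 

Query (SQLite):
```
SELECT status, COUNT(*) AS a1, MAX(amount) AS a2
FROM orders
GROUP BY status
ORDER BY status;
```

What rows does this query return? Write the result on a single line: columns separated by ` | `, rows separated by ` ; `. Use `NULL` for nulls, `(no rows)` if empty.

archived | 5 | 255 ; closed | 4 | 262 ; open | 2 | 288 ; shipped | 2 | 224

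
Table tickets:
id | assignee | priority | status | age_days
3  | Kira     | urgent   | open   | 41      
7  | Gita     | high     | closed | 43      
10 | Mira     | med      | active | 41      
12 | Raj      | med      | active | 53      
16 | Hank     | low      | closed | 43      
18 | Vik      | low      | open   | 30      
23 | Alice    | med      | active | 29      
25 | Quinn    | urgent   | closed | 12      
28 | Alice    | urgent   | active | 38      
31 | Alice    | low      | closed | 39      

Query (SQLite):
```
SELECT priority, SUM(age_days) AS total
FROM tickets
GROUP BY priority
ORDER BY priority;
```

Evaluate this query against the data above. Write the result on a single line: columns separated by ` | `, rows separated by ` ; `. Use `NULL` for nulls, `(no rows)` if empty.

Partition tickets by priority; compute SUM(age_days) within each group.
  high: ids {7} → SUM(age_days)=43
  low: ids {16, 18, 31} → SUM(age_days)=112
  med: ids {10, 12, 23} → SUM(age_days)=123
  urgent: ids {3, 25, 28} → SUM(age_days)=91

high | 43 ; low | 112 ; med | 123 ; urgent | 91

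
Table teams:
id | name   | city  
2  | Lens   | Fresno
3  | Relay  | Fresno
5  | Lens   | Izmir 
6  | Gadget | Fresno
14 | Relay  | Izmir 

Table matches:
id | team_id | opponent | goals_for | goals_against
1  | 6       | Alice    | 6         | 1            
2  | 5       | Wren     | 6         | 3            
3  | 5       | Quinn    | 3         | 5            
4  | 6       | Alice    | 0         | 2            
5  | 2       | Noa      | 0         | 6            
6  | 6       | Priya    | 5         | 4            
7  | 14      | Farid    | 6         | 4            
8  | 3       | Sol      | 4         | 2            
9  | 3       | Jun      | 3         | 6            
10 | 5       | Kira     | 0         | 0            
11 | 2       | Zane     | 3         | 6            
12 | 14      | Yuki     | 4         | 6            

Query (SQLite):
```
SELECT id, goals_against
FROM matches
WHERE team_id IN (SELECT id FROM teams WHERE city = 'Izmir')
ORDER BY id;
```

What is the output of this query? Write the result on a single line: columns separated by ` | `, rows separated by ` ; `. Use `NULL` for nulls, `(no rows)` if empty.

2 | 3 ; 3 | 5 ; 7 | 4 ; 10 | 0 ; 12 | 6

Inner query: teams.id where city = 'Izmir'.
Outer: keep matches rows whose team_id is in that set.
Inner query → {5, 14}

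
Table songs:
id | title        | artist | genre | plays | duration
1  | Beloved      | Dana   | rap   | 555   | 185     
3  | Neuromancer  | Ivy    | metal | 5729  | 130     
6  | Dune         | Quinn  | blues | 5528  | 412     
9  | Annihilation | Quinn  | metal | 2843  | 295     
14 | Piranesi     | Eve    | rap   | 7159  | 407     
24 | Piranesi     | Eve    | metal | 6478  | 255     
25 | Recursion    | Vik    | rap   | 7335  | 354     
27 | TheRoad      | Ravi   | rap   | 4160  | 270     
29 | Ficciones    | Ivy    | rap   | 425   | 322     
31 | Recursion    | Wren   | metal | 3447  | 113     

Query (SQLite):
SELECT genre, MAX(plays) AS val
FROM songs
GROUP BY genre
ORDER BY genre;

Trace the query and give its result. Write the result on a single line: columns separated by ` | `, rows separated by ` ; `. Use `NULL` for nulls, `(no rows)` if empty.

blues | 5528 ; metal | 6478 ; rap | 7335

Partition songs by genre; compute MAX(plays) within each group.
  blues: ids {6} → MAX(plays)=5528
  metal: ids {3, 9, 24, 31} → MAX(plays)=6478
  rap: ids {1, 14, 25, 27, 29} → MAX(plays)=7335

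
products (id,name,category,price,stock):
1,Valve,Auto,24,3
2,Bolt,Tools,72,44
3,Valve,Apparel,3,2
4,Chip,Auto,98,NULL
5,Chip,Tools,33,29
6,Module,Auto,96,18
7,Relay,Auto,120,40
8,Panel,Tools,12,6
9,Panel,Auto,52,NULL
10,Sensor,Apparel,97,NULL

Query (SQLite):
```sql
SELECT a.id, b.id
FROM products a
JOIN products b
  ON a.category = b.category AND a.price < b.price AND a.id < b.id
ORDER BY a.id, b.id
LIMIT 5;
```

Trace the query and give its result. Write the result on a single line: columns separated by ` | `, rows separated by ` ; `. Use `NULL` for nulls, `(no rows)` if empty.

Pairs (a,b) with same category, a.price < b.price, a.id < b.id.
category groups: Apparel:{3,10} Auto:{1,4,6,7,9} Tools:{2,5,8}
Ordered by (a.id, b.id); first 5.

1 | 4 ; 1 | 6 ; 1 | 7 ; 1 | 9 ; 3 | 10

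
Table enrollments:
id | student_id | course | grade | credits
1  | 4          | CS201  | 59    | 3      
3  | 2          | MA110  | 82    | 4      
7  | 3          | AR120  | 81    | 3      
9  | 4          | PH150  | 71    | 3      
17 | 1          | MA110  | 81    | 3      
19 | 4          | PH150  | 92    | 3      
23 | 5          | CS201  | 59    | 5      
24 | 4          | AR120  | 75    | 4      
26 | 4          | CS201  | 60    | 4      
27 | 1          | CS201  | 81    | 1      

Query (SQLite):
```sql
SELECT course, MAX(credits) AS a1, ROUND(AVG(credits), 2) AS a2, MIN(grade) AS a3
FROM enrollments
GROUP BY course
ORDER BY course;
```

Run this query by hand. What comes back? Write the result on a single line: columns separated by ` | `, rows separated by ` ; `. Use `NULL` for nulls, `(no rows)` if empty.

AR120 | 4 | 3.5 | 75 ; CS201 | 5 | 3.25 | 59 ; MA110 | 4 | 3.5 | 81 ; PH150 | 3 | 3 | 71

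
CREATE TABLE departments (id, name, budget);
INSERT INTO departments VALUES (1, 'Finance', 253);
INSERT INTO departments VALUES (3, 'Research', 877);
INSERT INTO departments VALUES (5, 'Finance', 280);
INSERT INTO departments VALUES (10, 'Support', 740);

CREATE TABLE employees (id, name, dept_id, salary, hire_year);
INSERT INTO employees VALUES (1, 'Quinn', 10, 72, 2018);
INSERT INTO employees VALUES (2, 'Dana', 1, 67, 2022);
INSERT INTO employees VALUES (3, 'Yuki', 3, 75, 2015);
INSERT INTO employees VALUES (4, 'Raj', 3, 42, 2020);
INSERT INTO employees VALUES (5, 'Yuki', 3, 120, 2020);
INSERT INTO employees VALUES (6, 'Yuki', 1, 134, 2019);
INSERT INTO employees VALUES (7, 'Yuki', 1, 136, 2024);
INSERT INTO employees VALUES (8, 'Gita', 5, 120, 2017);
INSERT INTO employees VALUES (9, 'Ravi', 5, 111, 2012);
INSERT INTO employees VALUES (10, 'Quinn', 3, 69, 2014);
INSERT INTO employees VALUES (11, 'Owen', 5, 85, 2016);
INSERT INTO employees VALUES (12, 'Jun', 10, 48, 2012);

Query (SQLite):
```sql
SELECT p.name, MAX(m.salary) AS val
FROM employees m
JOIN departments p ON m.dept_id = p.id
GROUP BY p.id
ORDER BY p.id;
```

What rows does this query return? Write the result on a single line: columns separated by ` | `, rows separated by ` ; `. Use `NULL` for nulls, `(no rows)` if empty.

Finance | 136 ; Research | 120 ; Finance | 120 ; Support | 72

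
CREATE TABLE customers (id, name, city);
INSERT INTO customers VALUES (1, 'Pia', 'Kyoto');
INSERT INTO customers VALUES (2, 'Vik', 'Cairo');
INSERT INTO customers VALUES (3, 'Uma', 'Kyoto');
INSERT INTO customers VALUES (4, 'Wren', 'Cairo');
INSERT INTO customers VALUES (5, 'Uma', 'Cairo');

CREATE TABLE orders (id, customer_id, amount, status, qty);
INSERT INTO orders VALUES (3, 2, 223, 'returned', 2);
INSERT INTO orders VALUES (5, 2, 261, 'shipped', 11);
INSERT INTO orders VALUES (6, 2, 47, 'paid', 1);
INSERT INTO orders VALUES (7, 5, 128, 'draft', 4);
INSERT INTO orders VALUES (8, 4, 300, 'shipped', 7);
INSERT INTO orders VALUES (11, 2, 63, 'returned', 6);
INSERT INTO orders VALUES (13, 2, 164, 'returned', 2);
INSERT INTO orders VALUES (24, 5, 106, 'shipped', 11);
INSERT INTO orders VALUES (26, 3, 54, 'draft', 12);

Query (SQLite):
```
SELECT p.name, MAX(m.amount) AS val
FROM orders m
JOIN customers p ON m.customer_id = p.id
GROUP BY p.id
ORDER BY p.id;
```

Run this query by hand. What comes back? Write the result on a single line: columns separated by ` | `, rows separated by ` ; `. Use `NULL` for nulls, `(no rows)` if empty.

Vik | 261 ; Uma | 54 ; Wren | 300 ; Uma | 128

Join each orders row to its customers via customer_id.
Group joined rows by customers.id; compute MAX(m.amount) per group.
  2: ids {3, 5, 6, 11, 13} → MAX(m.amount)=261
  3: ids {26} → MAX(m.amount)=54
  4: ids {8} → MAX(m.amount)=300
  5: ids {7, 24} → MAX(m.amount)=128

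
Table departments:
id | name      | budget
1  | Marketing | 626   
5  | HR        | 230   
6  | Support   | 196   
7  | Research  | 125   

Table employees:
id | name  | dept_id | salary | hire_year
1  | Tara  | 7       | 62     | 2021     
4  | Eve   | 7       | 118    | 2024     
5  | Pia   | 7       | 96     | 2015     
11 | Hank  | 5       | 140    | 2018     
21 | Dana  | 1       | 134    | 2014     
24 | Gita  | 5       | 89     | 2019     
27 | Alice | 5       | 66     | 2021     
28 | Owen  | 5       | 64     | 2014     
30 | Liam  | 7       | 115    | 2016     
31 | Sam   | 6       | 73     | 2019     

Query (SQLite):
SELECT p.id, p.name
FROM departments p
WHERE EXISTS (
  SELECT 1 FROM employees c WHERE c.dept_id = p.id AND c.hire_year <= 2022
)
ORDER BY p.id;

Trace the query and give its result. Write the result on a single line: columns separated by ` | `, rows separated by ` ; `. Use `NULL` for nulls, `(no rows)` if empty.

1 | Marketing ; 5 | HR ; 6 | Support ; 7 | Research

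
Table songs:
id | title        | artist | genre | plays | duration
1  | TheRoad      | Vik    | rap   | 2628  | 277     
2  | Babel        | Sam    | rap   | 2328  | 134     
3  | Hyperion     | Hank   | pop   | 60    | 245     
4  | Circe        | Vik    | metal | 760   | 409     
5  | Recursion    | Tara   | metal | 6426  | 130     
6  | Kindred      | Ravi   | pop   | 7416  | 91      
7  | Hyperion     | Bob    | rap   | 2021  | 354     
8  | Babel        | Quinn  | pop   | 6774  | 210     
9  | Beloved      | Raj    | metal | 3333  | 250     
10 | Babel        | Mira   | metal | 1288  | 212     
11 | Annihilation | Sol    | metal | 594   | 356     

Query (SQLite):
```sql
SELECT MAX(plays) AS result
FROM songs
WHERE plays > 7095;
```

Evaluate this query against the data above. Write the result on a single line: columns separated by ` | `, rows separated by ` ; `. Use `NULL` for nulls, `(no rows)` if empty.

7416

Rows where plays > 7095 → plays values: [7416].
MAX of non-NULL values = 7416.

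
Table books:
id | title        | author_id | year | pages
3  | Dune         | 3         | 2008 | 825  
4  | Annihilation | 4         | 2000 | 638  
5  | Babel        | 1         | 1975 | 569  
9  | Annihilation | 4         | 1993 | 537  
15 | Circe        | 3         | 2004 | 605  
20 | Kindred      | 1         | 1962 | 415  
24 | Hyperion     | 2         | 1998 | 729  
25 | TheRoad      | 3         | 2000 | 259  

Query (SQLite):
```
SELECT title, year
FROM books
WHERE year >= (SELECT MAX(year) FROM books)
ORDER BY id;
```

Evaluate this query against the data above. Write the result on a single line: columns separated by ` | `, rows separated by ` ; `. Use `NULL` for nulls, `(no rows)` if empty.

Scalar subquery: MAX(year) over all books rows = 2008.
Keep rows where year >= that value.

Dune | 2008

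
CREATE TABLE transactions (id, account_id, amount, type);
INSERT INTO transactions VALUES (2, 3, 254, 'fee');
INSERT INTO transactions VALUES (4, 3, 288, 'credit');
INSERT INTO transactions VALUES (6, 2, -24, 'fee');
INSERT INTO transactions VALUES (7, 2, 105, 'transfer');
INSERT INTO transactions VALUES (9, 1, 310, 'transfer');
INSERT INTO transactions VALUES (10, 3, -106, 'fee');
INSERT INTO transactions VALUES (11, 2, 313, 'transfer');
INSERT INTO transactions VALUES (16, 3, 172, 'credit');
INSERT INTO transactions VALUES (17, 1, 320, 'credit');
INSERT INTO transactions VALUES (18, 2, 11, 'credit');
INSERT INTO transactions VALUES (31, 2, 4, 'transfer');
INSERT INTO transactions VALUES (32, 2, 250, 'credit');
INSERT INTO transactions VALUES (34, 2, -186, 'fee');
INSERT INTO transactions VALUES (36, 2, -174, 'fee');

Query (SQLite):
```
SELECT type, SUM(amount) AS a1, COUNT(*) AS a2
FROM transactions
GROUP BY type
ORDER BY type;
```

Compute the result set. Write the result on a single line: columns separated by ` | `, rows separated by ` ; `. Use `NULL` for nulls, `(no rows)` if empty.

credit | 1041 | 5 ; fee | -236 | 5 ; transfer | 732 | 4

Group transactions by type.
Per group compute: SUM(amount), COUNT(*).
  credit: ids {4, 16, 17, 18, 32} → SUM(amount)=1041, COUNT(*)=5
  fee: ids {2, 6, 10, 34, 36} → SUM(amount)=-236, COUNT(*)=5
  transfer: ids {7, 9, 11, 31} → SUM(amount)=732, COUNT(*)=4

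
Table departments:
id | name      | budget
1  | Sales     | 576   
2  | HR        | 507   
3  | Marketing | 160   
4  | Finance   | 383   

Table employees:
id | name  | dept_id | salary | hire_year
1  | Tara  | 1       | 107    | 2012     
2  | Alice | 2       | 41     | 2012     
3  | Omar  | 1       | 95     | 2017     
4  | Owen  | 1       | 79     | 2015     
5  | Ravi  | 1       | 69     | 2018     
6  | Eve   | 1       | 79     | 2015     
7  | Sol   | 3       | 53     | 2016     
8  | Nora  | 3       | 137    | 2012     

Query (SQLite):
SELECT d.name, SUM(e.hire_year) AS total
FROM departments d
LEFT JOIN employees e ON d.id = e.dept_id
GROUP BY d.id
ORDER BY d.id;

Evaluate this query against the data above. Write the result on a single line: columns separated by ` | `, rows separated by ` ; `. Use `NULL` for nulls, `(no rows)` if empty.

LEFT JOIN keeps every departments row; unmatched ones get NULL for employees columns.
Group by departments.id and compute SUM(e.hire_year). SUM over an all-NULL group is NULL.
  1: ids {1, 3, 4, 5, 6} → SUM(e.hire_year)=10077
  2: ids {2} → SUM(e.hire_year)=2012
  3: ids {7, 8} → SUM(e.hire_year)=4028
  4: ids {—} → SUM(e.hire_year)=NULL

Sales | 10077 ; HR | 2012 ; Marketing | 4028 ; Finance | NULL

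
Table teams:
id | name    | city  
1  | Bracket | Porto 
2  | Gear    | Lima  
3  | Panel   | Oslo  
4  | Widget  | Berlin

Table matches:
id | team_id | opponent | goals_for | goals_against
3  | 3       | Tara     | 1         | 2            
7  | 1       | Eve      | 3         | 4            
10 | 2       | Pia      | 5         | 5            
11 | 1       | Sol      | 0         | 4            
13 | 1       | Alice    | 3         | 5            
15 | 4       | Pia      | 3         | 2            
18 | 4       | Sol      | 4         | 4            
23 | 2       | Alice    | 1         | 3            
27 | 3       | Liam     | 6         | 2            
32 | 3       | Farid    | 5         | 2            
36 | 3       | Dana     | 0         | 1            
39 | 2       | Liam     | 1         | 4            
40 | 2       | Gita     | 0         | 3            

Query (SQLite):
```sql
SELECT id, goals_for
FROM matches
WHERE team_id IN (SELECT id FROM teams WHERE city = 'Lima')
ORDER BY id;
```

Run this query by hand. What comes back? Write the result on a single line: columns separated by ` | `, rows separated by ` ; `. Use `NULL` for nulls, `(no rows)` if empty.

10 | 5 ; 23 | 1 ; 39 | 1 ; 40 | 0

Inner query: teams.id where city = 'Lima'.
Outer: keep matches rows whose team_id is in that set.
Inner query → {2}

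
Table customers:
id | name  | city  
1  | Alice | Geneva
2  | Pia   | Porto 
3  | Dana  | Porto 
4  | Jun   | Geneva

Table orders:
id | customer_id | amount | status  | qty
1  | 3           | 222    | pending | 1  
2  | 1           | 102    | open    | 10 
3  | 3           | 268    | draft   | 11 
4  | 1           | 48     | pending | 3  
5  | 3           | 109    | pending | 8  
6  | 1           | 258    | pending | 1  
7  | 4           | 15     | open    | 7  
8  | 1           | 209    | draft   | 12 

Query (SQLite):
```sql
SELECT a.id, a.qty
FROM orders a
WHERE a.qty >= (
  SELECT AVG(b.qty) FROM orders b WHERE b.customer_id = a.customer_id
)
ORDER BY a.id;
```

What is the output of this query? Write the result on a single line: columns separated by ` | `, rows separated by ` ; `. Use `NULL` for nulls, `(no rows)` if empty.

For each orders row a, compute AVG(qty) over rows sharing a.customer_id.
Keep row a if a.qty >= that per-group AVG.
  customer_id=1: AVG(qty) = 6.5
  customer_id=3: AVG(qty) = 6.666667
  customer_id=4: AVG(qty) = 7.0

2 | 10 ; 3 | 11 ; 5 | 8 ; 7 | 7 ; 8 | 12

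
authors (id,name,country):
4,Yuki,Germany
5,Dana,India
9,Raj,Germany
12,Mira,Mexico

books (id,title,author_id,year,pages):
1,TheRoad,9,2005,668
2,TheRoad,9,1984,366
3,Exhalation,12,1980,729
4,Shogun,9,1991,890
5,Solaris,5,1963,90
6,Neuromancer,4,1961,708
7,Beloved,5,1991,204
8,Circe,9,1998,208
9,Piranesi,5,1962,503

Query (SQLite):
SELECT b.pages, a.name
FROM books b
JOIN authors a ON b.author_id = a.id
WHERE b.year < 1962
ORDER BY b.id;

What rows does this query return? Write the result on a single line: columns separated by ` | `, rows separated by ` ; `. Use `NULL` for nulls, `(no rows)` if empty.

Each books row matches the authors row where author_id = authors.id.
Then keep rows with b.year < 1962.

708 | Yuki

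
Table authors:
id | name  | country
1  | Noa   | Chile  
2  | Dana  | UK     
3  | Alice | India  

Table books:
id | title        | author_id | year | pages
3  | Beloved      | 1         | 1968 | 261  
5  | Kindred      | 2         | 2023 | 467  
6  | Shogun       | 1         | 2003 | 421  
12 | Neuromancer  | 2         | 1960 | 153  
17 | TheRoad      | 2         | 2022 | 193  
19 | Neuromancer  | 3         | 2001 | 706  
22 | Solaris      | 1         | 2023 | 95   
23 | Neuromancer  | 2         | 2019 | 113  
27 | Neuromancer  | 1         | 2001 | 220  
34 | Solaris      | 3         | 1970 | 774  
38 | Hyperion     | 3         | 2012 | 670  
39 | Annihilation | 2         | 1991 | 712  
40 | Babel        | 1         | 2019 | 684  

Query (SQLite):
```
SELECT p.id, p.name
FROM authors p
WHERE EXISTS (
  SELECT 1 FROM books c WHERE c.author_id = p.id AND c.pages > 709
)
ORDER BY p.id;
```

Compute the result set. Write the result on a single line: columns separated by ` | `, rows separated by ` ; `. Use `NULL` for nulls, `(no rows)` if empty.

For each authors row, check whether any books with matching author_id has pages > 709.
Keep rows where that is true.

2 | Dana ; 3 | Alice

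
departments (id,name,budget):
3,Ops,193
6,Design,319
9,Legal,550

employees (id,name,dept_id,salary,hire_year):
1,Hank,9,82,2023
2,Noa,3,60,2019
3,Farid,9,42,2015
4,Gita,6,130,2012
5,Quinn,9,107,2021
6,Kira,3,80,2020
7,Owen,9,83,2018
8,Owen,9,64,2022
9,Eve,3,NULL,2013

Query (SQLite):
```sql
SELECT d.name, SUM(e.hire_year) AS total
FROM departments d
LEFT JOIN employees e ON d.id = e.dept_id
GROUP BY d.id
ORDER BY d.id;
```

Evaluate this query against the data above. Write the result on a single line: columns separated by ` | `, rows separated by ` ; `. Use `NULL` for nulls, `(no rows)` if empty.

Ops | 6052 ; Design | 2012 ; Legal | 10099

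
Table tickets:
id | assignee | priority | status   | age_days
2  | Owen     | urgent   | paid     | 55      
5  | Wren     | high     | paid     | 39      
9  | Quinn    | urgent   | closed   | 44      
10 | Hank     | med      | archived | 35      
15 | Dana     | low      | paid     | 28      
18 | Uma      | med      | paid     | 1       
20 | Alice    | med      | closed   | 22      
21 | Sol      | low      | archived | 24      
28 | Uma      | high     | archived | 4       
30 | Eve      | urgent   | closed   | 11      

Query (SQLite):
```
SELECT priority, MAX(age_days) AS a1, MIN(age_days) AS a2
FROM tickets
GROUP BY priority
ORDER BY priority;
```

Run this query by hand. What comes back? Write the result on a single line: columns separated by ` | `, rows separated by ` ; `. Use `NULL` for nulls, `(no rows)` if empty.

Group tickets by priority.
Per group compute: MAX(age_days), MIN(age_days).
  high: ids {5, 28} → MAX(age_days)=39, MIN(age_days)=4
  low: ids {15, 21} → MAX(age_days)=28, MIN(age_days)=24
  med: ids {10, 18, 20} → MAX(age_days)=35, MIN(age_days)=1
  urgent: ids {2, 9, 30} → MAX(age_days)=55, MIN(age_days)=11

high | 39 | 4 ; low | 28 | 24 ; med | 35 | 1 ; urgent | 55 | 11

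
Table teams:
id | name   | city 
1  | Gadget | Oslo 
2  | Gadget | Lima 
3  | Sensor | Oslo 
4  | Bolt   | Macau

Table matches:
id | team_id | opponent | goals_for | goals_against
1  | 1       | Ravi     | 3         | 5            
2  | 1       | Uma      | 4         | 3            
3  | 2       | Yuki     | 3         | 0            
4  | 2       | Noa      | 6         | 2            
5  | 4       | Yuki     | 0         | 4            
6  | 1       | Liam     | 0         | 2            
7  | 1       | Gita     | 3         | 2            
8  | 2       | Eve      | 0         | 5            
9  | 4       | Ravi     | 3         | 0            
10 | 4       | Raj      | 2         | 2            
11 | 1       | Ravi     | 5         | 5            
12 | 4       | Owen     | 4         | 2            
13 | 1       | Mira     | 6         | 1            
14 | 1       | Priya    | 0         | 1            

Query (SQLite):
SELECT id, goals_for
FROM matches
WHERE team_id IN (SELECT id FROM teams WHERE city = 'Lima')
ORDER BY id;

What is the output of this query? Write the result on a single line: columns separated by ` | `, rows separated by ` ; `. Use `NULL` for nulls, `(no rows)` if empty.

Inner query: teams.id where city = 'Lima'.
Outer: keep matches rows whose team_id is in that set.
Inner query → {2}

3 | 3 ; 4 | 6 ; 8 | 0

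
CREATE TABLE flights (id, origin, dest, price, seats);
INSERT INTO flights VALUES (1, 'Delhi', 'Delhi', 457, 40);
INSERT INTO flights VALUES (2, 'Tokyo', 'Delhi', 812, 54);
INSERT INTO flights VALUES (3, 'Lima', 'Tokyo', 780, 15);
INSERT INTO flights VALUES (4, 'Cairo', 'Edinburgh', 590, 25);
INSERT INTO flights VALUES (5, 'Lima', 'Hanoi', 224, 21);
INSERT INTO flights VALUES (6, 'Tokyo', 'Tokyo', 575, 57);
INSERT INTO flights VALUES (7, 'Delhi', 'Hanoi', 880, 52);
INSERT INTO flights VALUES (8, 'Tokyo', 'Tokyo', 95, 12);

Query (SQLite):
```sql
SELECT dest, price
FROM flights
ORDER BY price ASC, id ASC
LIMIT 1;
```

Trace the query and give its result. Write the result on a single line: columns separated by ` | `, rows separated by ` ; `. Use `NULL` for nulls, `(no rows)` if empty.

Sort by price asc, tiebreak id asc: (95, id=8), (224, id=5), (457, id=1), (575, id=6) …. Take first 1.

Tokyo | 95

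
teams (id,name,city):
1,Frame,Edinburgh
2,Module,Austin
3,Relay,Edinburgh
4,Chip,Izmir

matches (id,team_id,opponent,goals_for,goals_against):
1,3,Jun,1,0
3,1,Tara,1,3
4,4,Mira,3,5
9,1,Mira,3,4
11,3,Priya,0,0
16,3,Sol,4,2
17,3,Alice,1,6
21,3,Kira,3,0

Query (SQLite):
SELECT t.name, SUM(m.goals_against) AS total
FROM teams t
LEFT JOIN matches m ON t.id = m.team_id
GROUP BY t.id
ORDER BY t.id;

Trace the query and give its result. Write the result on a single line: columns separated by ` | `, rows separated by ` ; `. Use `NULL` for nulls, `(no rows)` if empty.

LEFT JOIN keeps every teams row; unmatched ones get NULL for matches columns.
Group by teams.id and compute SUM(m.goals_against). SUM over an all-NULL group is NULL.
  1: ids {3, 9} → SUM(m.goals_against)=7
  2: ids {—} → SUM(m.goals_against)=NULL
  3: ids {1, 11, 16, 17, 21} → SUM(m.goals_against)=8
  4: ids {4} → SUM(m.goals_against)=5

Frame | 7 ; Module | NULL ; Relay | 8 ; Chip | 5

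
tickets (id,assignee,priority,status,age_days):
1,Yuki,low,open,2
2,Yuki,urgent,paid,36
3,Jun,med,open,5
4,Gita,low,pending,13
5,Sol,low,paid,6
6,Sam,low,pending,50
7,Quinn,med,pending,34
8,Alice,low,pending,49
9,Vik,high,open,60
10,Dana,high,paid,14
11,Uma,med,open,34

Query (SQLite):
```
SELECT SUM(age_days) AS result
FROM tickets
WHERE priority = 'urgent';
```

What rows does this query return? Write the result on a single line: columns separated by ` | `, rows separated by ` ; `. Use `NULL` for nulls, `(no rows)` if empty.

Rows where priority='urgent' → age_days values: [36].
SUM of non-NULL values = 36.

36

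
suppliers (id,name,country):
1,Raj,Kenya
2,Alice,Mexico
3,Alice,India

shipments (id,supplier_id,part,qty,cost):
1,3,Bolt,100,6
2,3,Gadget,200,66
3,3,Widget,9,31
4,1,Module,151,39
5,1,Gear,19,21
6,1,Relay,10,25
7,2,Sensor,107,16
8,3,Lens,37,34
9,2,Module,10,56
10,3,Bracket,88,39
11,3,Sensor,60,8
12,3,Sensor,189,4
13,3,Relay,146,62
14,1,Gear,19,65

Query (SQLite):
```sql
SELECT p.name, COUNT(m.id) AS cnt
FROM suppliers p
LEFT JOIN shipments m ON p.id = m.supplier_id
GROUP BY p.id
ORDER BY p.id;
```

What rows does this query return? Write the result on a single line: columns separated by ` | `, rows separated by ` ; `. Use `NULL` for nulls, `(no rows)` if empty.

LEFT JOIN keeps every suppliers row; unmatched ones get NULL for shipments columns.
Group by suppliers.id and compute COUNT(m.id). COUNT(col) of an all-NULL group is 0.
  1: ids {4, 5, 6, 14} → COUNT(m.id)=4
  2: ids {7, 9} → COUNT(m.id)=2
  3: ids {1, 2, 3, 8, 10, 11, 12, 13} → COUNT(m.id)=8

Raj | 4 ; Alice | 2 ; Alice | 8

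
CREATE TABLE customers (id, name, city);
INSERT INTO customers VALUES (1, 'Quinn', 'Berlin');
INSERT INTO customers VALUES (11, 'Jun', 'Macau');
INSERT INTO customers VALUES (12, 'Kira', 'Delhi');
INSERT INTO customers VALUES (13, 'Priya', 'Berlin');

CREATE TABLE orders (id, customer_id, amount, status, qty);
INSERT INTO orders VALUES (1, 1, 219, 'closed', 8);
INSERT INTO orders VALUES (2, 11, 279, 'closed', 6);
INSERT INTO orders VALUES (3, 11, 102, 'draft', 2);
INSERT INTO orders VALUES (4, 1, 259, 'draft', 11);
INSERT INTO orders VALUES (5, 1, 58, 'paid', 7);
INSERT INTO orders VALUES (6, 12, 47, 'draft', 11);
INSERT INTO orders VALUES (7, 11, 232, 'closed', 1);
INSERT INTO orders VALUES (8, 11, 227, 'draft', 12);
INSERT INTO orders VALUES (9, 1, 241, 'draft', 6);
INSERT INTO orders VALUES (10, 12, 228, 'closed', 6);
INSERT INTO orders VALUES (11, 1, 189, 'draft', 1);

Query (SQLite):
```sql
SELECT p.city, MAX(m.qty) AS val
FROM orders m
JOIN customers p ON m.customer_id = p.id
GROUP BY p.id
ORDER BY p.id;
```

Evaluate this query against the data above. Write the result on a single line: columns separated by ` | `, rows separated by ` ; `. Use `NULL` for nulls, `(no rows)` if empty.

Berlin | 11 ; Macau | 12 ; Delhi | 11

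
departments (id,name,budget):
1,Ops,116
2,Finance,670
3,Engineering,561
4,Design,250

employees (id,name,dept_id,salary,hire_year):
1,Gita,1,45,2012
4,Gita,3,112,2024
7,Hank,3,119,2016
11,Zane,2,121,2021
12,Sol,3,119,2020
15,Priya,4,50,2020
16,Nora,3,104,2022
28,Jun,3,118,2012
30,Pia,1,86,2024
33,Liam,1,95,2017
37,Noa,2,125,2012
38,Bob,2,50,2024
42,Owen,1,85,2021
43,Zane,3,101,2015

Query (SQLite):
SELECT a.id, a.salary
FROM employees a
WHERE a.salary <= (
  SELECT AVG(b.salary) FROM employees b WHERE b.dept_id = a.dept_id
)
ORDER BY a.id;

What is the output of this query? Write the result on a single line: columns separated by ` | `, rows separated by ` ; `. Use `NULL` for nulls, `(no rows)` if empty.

1 | 45 ; 4 | 112 ; 15 | 50 ; 16 | 104 ; 38 | 50 ; 43 | 101

For each employees row a, compute AVG(salary) over rows sharing a.dept_id.
Keep row a if a.salary <= that per-group AVG.
  dept_id=1: AVG(salary) = 77.75
  dept_id=2: AVG(salary) = 98.666667
  dept_id=3: AVG(salary) = 112.166667
  dept_id=4: AVG(salary) = 50.0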